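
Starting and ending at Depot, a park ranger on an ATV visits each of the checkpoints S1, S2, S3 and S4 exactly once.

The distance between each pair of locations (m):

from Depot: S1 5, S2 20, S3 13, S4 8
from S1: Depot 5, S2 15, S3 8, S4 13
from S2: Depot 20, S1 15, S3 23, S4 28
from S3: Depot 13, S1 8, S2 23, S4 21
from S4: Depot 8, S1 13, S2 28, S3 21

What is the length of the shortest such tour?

Minimum total distance: 72 m.

With 4 stops there are 4!/2 = 12 distinct round trips (a route and its reverse cost the same).
Depot → S1 → S2 → S3 → S4 → Depot: 5+15+23+21+8 = 72
Depot → S1 → S2 → S4 → S3 → Depot: 5+15+28+21+13 = 82
Depot → S1 → S3 → S2 → S4 → Depot: 5+8+23+28+8 = 72
Depot → S1 → S3 → S4 → S2 → Depot: 5+8+21+28+20 = 82
Depot → S1 → S4 → S2 → S3 → Depot: 5+13+28+23+13 = 82
Depot → S1 → S4 → S3 → S2 → Depot: 5+13+21+23+20 = 82
Depot → S2 → S1 → S3 → S4 → Depot: 20+15+8+21+8 = 72
Depot → S2 → S1 → S4 → S3 → Depot: 20+15+13+21+13 = 82
Depot → S2 → S3 → S1 → S4 → Depot: 20+23+8+13+8 = 72
Depot → S2 → S4 → S1 → S3 → Depot: 20+28+13+8+13 = 82
Depot → S3 → S1 → S2 → S4 → Depot: 13+8+15+28+8 = 72
Depot → S3 → S2 → S1 → S4 → Depot: 13+23+15+13+8 = 72
The minimum is 72.
One optimal route: Depot → S1 → S2 → S3 → S4 → Depot (or its reverse).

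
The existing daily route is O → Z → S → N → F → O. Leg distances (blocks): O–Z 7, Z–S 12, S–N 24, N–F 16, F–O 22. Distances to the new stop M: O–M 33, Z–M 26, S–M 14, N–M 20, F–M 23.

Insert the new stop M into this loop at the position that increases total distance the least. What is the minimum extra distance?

Minimum extra distance: 10 blocks, inserting M between S and N.

Insertion cost between consecutive stops i–j is d(i,M) + d(M,j) − d(i,j):
  between O and Z: 33 + 26 − 7 = 52
  between Z and S: 26 + 14 − 12 = 28
  between S and N: 14 + 20 − 24 = 10
  between N and F: 20 + 23 − 16 = 27
  between F and O: 23 + 33 − 22 = 34
Cheapest insertion is between S and N, adding 10.
New total = 81 + 10 = 91.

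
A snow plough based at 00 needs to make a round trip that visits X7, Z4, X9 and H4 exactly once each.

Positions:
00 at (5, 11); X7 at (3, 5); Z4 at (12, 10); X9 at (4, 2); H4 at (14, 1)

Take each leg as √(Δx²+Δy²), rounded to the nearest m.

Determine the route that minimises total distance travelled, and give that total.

00-X7-Z4-X9-H4-00: 6+10+11+10+13 = 50
00-X7-Z4-H4-X9-00: 6+10+9+10+9 = 44
00-X7-X9-Z4-H4-00: 6+3+11+9+13 = 42
00-X7-X9-H4-Z4-00: 6+3+10+9+7 = 35
00-X7-H4-Z4-X9-00: 6+12+9+11+9 = 47
00-X7-H4-X9-Z4-00: 6+12+10+11+7 = 46
00-Z4-X7-X9-H4-00: 7+10+3+10+13 = 43
00-Z4-X7-H4-X9-00: 7+10+12+10+9 = 48
00-Z4-X9-X7-H4-00: 7+11+3+12+13 = 46
00-Z4-H4-X7-X9-00: 7+9+12+3+9 = 40
00-X9-X7-Z4-H4-00: 9+3+10+9+13 = 44
00-X9-Z4-X7-H4-00: 9+11+10+12+13 = 55
The minimum is 35.
One optimal route: 00 → X7 → X9 → H4 → Z4 → 00 (or its reverse).

35 m — the shortest possible round trip.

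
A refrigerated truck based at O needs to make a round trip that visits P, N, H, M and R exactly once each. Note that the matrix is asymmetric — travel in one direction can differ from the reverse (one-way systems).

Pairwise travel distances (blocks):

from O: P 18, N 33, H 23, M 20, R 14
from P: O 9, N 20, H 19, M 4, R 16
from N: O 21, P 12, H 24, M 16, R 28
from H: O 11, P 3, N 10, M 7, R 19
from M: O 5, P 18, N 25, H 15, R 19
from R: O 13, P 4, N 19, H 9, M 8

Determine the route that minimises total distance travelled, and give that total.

O→P→N→H→M→R→O: 18+20+24+7+19+13 = 101
O→P→N→H→R→M→O: 18+20+24+19+8+5 = 94
O→P→N→M→H→R→O: 18+20+16+15+19+13 = 101
O→P→N→M→R→H→O: 18+20+16+19+9+11 = 93
O→P→N→R→H→M→O: 18+20+28+9+7+5 = 87
O→P→N→R→M→H→O: 18+20+28+8+15+11 = 100
O→P→H→N→M→R→O: 18+19+10+16+19+13 = 95
O→P→H→N→R→M→O: 18+19+10+28+8+5 = 88
O→P→H→M→N→R→O: 18+19+7+25+28+13 = 110
O→P→H→M→R→N→O: 18+19+7+19+19+21 = 103
O→P→H→R→N→M→O: 18+19+19+19+16+5 = 96
O→P→H→R→M→N→O: 18+19+19+8+25+21 = 110
O→P→M→N→H→R→O: 18+4+25+24+19+13 = 103
O→P→M→N→R→H→O: 18+4+25+28+9+11 = 95
… (106 more)
O→R→H→N→P→M→O: 14+9+10+12+4+5 = 54  ← best
The minimum is 54.
One optimal route: O → R → H → N → P → M → O.

Shortest round trip = 54 blocks.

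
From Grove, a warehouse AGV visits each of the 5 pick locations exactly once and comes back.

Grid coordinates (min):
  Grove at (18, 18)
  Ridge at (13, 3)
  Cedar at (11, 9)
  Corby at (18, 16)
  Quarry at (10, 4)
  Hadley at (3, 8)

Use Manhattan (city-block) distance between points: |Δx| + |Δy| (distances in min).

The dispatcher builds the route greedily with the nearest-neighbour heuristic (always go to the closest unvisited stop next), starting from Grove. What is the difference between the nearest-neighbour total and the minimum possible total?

Grove: Corby=2, Cedar=16, Ridge=20, Quarry=22, Hadley=25 ⇒ Corby
Corby: Cedar=14, Ridge=18, Quarry=20, Hadley=23 ⇒ Cedar
Cedar: Quarry=6, Ridge=8, Hadley=9 ⇒ Quarry
Quarry: Ridge=4, Hadley=11 ⇒ Ridge
Ridge: Hadley=15 ⇒ Hadley
NN route Grove → Corby → Cedar → Quarry → Ridge → Hadley → Grove costs 66.
Optimal: Grove → Ridge → Quarry → Hadley → Cedar → Corby → Grove costs 60 (by enumerating all 60 distinct tours).
Excess = 66 − 60 = 6.

6 min longer than the optimal tour.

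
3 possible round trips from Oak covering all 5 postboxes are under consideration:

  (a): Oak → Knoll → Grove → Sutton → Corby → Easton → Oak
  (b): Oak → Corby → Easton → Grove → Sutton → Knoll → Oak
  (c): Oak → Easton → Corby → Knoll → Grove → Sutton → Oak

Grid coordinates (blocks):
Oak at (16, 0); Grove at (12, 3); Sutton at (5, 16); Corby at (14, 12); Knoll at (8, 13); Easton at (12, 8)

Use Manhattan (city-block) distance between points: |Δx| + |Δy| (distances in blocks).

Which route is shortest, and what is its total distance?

(a): 21 + 14 + 20 + 13 + 6 + 12 = 86
(b): 14 + 6 + 5 + 20 + 6 + 21 = 72
(c): 12 + 6 + 7 + 14 + 20 + 27 = 86

Shortest is (b), total 72 blocks.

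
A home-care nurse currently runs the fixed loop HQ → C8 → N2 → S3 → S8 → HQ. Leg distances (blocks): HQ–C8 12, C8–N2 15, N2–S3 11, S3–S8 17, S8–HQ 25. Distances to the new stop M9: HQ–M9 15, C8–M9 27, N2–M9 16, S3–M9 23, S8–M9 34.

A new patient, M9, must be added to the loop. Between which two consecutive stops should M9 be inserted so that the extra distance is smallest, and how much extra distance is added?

Adding 24 blocks by placing M9 on the S8–HQ leg.

Insertion cost between consecutive stops i–j is d(i,M9) + d(M9,j) − d(i,j):
  between HQ and C8: 15 + 27 − 12 = 30
  between C8 and N2: 27 + 16 − 15 = 28
  between N2 and S3: 16 + 23 − 11 = 28
  between S3 and S8: 23 + 34 − 17 = 40
  between S8 and HQ: 34 + 15 − 25 = 24
Cheapest insertion is between S8 and HQ, adding 24.
New total = 80 + 24 = 104.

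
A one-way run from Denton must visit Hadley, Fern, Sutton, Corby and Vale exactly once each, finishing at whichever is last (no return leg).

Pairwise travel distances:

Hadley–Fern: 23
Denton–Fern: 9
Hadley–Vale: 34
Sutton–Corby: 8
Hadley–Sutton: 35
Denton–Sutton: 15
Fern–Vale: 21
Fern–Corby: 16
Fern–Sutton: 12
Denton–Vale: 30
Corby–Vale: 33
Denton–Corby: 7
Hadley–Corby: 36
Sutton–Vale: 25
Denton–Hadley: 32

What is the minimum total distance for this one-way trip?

Minimum one-way distance = 82.

There are 5! = 120 possible orderings.
Denton - Hadley - Fern - Sutton - Corby - Vale: 32+23+12+8+33 = 108
Denton - Hadley - Fern - Sutton - Vale - Corby: 32+23+12+25+33 = 125
Denton - Hadley - Fern - Corby - Sutton - Vale: 32+23+16+8+25 = 104
Denton - Hadley - Fern - Corby - Vale - Sutton: 32+23+16+33+25 = 129
Denton - Hadley - Fern - Vale - Sutton - Corby: 32+23+21+25+8 = 109
Denton - Hadley - Fern - Vale - Corby - Sutton: 32+23+21+33+8 = 117
Denton - Hadley - Sutton - Fern - Corby - Vale: 32+35+12+16+33 = 128
Denton - Hadley - Sutton - Fern - Vale - Corby: 32+35+12+21+33 = 133
Denton - Hadley - Sutton - Corby - Fern - Vale: 32+35+8+16+21 = 112
Denton - Hadley - Sutton - Corby - Vale - Fern: 32+35+8+33+21 = 129
Denton - Hadley - Sutton - Vale - Fern - Corby: 32+35+25+21+16 = 129
Denton - Hadley - Sutton - Vale - Corby - Fern: 32+35+25+33+16 = 141
Denton - Hadley - Corby - Fern - Sutton - Vale: 32+36+16+12+25 = 121
Denton - Hadley - Corby - Fern - Vale - Sutton: 32+36+16+21+25 = 130
… (106 more)
Denton - Corby - Sutton - Fern - Vale - Hadley: 7+8+12+21+34 = 82  ← best
The minimum is 82.
One shortest path: Denton → Corby → Sutton → Fern → Vale → Hadley.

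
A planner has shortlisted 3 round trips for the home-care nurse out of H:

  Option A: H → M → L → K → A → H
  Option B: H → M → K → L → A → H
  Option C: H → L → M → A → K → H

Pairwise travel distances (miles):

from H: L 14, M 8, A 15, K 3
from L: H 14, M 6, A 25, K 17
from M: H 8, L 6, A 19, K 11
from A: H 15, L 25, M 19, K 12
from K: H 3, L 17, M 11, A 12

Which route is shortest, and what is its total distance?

Option A: 8 + 6 + 17 + 12 + 15 = 58
Option B: 8 + 11 + 17 + 25 + 15 = 76
Option C: 14 + 6 + 19 + 12 + 3 = 54

54 miles — Option C is the shortest.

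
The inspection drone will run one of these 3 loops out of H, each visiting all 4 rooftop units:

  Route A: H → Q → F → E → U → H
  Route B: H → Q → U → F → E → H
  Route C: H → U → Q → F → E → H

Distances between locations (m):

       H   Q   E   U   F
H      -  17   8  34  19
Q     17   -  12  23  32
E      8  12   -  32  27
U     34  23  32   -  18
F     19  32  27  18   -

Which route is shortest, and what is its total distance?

Route A: 17 + 32 + 27 + 32 + 34 = 142
Route B: 17 + 23 + 18 + 27 + 8 = 93
Route C: 34 + 23 + 32 + 27 + 8 = 124

93 m — Route B is the shortest.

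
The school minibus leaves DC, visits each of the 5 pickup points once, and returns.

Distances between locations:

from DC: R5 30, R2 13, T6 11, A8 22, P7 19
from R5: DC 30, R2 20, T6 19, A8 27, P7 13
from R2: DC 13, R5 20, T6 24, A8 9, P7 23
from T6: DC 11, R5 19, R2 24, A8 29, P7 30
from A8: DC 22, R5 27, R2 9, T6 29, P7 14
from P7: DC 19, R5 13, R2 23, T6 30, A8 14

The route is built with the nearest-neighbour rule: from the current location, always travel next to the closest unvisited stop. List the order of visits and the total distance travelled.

79 along DC → T6 → R5 → P7 → A8 → R2 → DC.

DC → [T6:11 / R2:13 / P7:19 / A8:22 / R5:30] → T6 (11)
T6 → [R5:19 / R2:24 / A8:29 / P7:30] → R5 (19)
R5 → [P7:13 / R2:20 / A8:27] → P7 (13)
P7 → [A8:14 / R2:23] → A8 (14)
A8 → [R2:9] → R2 (9)
Return R2→DC: 13.
Total = 11 + 19 + 13 + 14 + 9 + 13 = 79.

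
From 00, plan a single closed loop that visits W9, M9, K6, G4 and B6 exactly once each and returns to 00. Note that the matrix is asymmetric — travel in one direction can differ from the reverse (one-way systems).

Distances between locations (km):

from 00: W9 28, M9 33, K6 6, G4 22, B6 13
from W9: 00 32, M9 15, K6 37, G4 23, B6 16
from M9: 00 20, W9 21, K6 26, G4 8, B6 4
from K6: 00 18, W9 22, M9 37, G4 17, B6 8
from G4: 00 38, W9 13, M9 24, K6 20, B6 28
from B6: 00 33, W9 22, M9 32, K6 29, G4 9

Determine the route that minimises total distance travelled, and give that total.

00 - W9 - M9 - K6 - G4 - B6 - 00: 28+15+26+17+28+33 = 147
00 - W9 - M9 - K6 - B6 - G4 - 00: 28+15+26+8+9+38 = 124
00 - W9 - M9 - G4 - K6 - B6 - 00: 28+15+8+20+8+33 = 112
00 - W9 - M9 - G4 - B6 - K6 - 00: 28+15+8+28+29+18 = 126
00 - W9 - M9 - B6 - K6 - G4 - 00: 28+15+4+29+17+38 = 131
00 - W9 - M9 - B6 - G4 - K6 - 00: 28+15+4+9+20+18 = 94
00 - W9 - K6 - M9 - G4 - B6 - 00: 28+37+37+8+28+33 = 171
00 - W9 - K6 - M9 - B6 - G4 - 00: 28+37+37+4+9+38 = 153
00 - W9 - K6 - G4 - M9 - B6 - 00: 28+37+17+24+4+33 = 143
00 - W9 - K6 - G4 - B6 - M9 - 00: 28+37+17+28+32+20 = 162
00 - W9 - K6 - B6 - M9 - G4 - 00: 28+37+8+32+8+38 = 151
00 - W9 - K6 - B6 - G4 - M9 - 00: 28+37+8+9+24+20 = 126
00 - W9 - G4 - M9 - K6 - B6 - 00: 28+23+24+26+8+33 = 142
00 - W9 - G4 - M9 - B6 - K6 - 00: 28+23+24+4+29+18 = 126
… (106 more)
00 - K6 - B6 - G4 - W9 - M9 - 00: 6+8+9+13+15+20 = 71  ← best
The minimum is 71.
One optimal route: 00 → K6 → B6 → G4 → W9 → M9 → 00.

Shortest round trip = 71 km.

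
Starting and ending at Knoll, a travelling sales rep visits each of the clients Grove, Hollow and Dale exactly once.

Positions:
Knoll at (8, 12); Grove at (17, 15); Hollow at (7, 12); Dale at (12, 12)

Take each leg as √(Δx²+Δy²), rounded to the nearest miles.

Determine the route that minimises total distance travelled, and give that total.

Shortest round trip = 21 miles.

Knoll→Grove→Hollow→Dale→Knoll: 9+10+5+4 = 28
Knoll→Grove→Dale→Hollow→Knoll: 9+6+5+1 = 21
Knoll→Hollow→Grove→Dale→Knoll: 1+10+6+4 = 21
The minimum is 21.
One optimal route: Knoll → Grove → Dale → Hollow → Knoll (or its reverse).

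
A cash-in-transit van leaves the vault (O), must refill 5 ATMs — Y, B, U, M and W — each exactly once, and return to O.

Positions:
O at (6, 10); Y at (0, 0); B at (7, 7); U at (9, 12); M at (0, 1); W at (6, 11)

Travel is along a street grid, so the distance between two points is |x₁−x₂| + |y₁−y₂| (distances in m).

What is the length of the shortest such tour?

O-Y-B-U-M-W-O: 16+14+7+20+16+1 = 74
O-Y-B-U-W-M-O: 16+14+7+4+16+15 = 72
O-Y-B-M-U-W-O: 16+14+13+20+4+1 = 68
O-Y-B-M-W-U-O: 16+14+13+16+4+5 = 68
O-Y-B-W-U-M-O: 16+14+5+4+20+15 = 74
O-Y-B-W-M-U-O: 16+14+5+16+20+5 = 76
O-Y-U-B-M-W-O: 16+21+7+13+16+1 = 74
O-Y-U-B-W-M-O: 16+21+7+5+16+15 = 80
O-Y-U-M-B-W-O: 16+21+20+13+5+1 = 76
O-Y-U-M-W-B-O: 16+21+20+16+5+4 = 82
O-Y-U-W-B-M-O: 16+21+4+5+13+15 = 74
O-Y-U-W-M-B-O: 16+21+4+16+13+4 = 74
O-Y-M-B-U-W-O: 16+1+13+7+4+1 = 42
O-Y-M-B-W-U-O: 16+1+13+5+4+5 = 44
… (46 more)
The minimum is 42.
One optimal route: O → Y → M → B → U → W → O (or its reverse).

Minimum total distance: 42 m.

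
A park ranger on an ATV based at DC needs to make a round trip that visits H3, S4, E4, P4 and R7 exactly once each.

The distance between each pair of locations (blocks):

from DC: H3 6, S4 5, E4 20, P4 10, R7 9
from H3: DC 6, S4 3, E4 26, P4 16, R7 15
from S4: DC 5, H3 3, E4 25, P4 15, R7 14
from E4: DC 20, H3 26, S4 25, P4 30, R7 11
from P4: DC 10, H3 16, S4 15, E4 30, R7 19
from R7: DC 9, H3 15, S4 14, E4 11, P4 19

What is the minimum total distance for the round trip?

Minimum total distance: 74 blocks.

DC - H3 - S4 - E4 - P4 - R7 - DC: 6+3+25+30+19+9 = 92
DC - H3 - S4 - E4 - R7 - P4 - DC: 6+3+25+11+19+10 = 74
DC - H3 - S4 - P4 - E4 - R7 - DC: 6+3+15+30+11+9 = 74
DC - H3 - S4 - P4 - R7 - E4 - DC: 6+3+15+19+11+20 = 74
DC - H3 - S4 - R7 - E4 - P4 - DC: 6+3+14+11+30+10 = 74
DC - H3 - S4 - R7 - P4 - E4 - DC: 6+3+14+19+30+20 = 92
DC - H3 - E4 - S4 - P4 - R7 - DC: 6+26+25+15+19+9 = 100
DC - H3 - E4 - S4 - R7 - P4 - DC: 6+26+25+14+19+10 = 100
DC - H3 - E4 - P4 - S4 - R7 - DC: 6+26+30+15+14+9 = 100
DC - H3 - E4 - P4 - R7 - S4 - DC: 6+26+30+19+14+5 = 100
DC - H3 - E4 - R7 - S4 - P4 - DC: 6+26+11+14+15+10 = 82
DC - H3 - E4 - R7 - P4 - S4 - DC: 6+26+11+19+15+5 = 82
DC - H3 - P4 - S4 - E4 - R7 - DC: 6+16+15+25+11+9 = 82
DC - H3 - P4 - S4 - R7 - E4 - DC: 6+16+15+14+11+20 = 82
… (46 more)
The minimum is 74.
One optimal route: DC → H3 → S4 → E4 → R7 → P4 → DC (or its reverse).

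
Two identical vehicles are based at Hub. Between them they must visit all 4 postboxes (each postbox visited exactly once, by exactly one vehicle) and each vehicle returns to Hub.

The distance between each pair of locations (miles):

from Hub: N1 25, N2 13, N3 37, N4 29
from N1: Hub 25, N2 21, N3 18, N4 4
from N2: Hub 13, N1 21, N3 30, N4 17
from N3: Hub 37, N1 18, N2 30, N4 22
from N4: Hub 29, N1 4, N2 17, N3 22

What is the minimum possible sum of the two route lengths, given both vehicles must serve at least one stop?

Try each way of splitting the stops between the two vehicles (each non-empty) and, for each split, find the best tour for each vehicle:
  {N1} + {N2, N3, N4}: 50 + 89 = 139
  {N2} + {N1, N3, N4}: 26 + 88 = 114
  {N1, N2} + {N3, N4}: 59 + 88 = 147
  {N3} + {N1, N2, N4}: 74 + 59 = 133
  {N1, N3} + {N2, N4}: 80 + 59 = 139
  {N2, N3} + {N1, N4}: 80 + 58 = 138
  … (7 splits in total)
Best: vehicle 1 Hub → N2 → Hub = 26; vehicle 2 Hub → N1 → N4 → N3 → Hub = 88; combined 114.

Minimum combined distance: 114 miles.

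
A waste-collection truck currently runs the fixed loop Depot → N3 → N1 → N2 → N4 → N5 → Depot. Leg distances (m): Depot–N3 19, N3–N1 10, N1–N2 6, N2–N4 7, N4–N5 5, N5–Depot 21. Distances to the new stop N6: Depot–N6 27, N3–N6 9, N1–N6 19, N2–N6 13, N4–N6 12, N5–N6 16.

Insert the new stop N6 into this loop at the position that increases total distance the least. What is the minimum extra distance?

Minimum extra distance: 17 m, inserting N6 between Depot and N3.

Insertion cost between consecutive stops i–j is d(i,N6) + d(N6,j) − d(i,j):
  between Depot and N3: 27 + 9 − 19 = 17
  between N3 and N1: 9 + 19 − 10 = 18
  between N1 and N2: 19 + 13 − 6 = 26
  between N2 and N4: 13 + 12 − 7 = 18
  between N4 and N5: 12 + 16 − 5 = 23
  between N5 and Depot: 16 + 27 − 21 = 22
Cheapest insertion is between Depot and N3, adding 17.
New total = 68 + 17 = 85.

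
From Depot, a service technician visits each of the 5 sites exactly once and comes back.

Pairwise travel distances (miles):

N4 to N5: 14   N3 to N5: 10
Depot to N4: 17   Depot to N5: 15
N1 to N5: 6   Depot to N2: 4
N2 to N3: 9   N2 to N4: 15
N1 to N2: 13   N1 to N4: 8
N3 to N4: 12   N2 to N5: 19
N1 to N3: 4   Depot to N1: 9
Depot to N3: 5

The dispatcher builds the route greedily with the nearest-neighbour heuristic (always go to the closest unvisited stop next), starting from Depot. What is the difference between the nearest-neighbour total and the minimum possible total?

The nearest-neighbour route is 6 miles longer than optimal.

Depot: N2=4, N3=5, N1=9, N5=15, N4=17 ⇒ N2
N2: N3=9, N1=13, N4=15, N5=19 ⇒ N3
N3: N1=4, N5=10, N4=12 ⇒ N1
N1: N5=6, N4=8 ⇒ N5
N5: N4=14 ⇒ N4
NN route Depot → N2 → N3 → N1 → N5 → N4 → Depot costs 54.
Optimal: Depot → N2 → N4 → N1 → N5 → N3 → Depot costs 48 (by enumerating all 60 distinct tours).
Excess = 54 − 48 = 6.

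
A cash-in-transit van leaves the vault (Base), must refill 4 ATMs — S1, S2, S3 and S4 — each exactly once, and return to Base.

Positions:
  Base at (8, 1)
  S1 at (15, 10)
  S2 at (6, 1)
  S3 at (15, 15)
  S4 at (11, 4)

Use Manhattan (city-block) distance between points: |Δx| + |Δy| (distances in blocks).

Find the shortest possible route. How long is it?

Shortest round trip = 46 blocks.

There are 12 distinct closed tours to check (reversals are equivalent).
Base-S1-S2-S3-S4-Base: 16+18+23+15+6 = 78
Base-S1-S2-S4-S3-Base: 16+18+8+15+21 = 78
Base-S1-S3-S2-S4-Base: 16+5+23+8+6 = 58
Base-S1-S3-S4-S2-Base: 16+5+15+8+2 = 46
Base-S1-S4-S2-S3-Base: 16+10+8+23+21 = 78
Base-S1-S4-S3-S2-Base: 16+10+15+23+2 = 66
Base-S2-S1-S3-S4-Base: 2+18+5+15+6 = 46
Base-S2-S1-S4-S3-Base: 2+18+10+15+21 = 66
Base-S2-S3-S1-S4-Base: 2+23+5+10+6 = 46
Base-S2-S4-S1-S3-Base: 2+8+10+5+21 = 46
Base-S3-S1-S2-S4-Base: 21+5+18+8+6 = 58
Base-S3-S2-S1-S4-Base: 21+23+18+10+6 = 78
The minimum is 46.
One optimal route: Base → S1 → S3 → S4 → S2 → Base (or its reverse).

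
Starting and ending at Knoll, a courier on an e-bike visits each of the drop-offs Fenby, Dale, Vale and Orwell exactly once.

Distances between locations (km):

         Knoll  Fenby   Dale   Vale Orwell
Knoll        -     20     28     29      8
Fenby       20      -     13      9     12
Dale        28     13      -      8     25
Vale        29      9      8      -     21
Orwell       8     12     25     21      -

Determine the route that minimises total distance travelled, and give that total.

There are 12 distinct closed tours to check (reversals are equivalent).
Knoll-Fenby-Dale-Vale-Orwell-Knoll: 20+13+8+21+8 = 70
Knoll-Fenby-Dale-Orwell-Vale-Knoll: 20+13+25+21+29 = 108
Knoll-Fenby-Vale-Dale-Orwell-Knoll: 20+9+8+25+8 = 70
Knoll-Fenby-Vale-Orwell-Dale-Knoll: 20+9+21+25+28 = 103
Knoll-Fenby-Orwell-Dale-Vale-Knoll: 20+12+25+8+29 = 94
Knoll-Fenby-Orwell-Vale-Dale-Knoll: 20+12+21+8+28 = 89
Knoll-Dale-Fenby-Vale-Orwell-Knoll: 28+13+9+21+8 = 79
Knoll-Dale-Fenby-Orwell-Vale-Knoll: 28+13+12+21+29 = 103
Knoll-Dale-Vale-Fenby-Orwell-Knoll: 28+8+9+12+8 = 65
Knoll-Dale-Orwell-Fenby-Vale-Knoll: 28+25+12+9+29 = 103
Knoll-Vale-Fenby-Dale-Orwell-Knoll: 29+9+13+25+8 = 84
Knoll-Vale-Dale-Fenby-Orwell-Knoll: 29+8+13+12+8 = 70
The minimum is 65.
One optimal route: Knoll → Dale → Vale → Fenby → Orwell → Knoll (or its reverse).

65 km — the shortest possible round trip.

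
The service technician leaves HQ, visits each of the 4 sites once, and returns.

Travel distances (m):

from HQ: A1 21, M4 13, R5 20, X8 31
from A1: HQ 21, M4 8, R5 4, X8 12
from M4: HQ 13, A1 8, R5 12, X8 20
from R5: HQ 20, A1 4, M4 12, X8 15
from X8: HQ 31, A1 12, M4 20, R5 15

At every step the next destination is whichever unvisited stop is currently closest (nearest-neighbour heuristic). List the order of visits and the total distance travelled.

Total distance 71 m via the nearest-neighbour route HQ → M4 → A1 → R5 → X8 → HQ.

HQ → [M4:13 / R5:20 / A1:21 / X8:31] → M4 (13)
M4 → [A1:8 / R5:12 / X8:20] → A1 (8)
A1 → [R5:4 / X8:12] → R5 (4)
R5 → [X8:15] → X8 (15)
Return X8→HQ: 31.
Total = 13 + 8 + 4 + 15 + 31 = 71.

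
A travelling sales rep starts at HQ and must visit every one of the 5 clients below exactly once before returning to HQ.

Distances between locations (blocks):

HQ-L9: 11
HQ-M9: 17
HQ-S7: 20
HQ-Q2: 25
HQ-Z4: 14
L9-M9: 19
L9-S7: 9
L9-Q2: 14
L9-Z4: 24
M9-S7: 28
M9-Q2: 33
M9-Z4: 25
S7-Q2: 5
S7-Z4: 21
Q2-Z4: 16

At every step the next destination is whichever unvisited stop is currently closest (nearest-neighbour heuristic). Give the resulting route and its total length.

83 blocks along HQ → L9 → S7 → Q2 → Z4 → M9 → HQ.

HQ → [L9:11 / Z4:14 / M9:17 / S7:20 / Q2:25] → L9 (11)
L9 → [S7:9 / Q2:14 / M9:19 / Z4:24] → S7 (9)
S7 → [Q2:5 / Z4:21 / M9:28] → Q2 (5)
Q2 → [Z4:16 / M9:33] → Z4 (16)
Z4 → [M9:25] → M9 (25)
Return M9→HQ: 17.
Total = 11 + 9 + 5 + 16 + 25 + 17 = 83.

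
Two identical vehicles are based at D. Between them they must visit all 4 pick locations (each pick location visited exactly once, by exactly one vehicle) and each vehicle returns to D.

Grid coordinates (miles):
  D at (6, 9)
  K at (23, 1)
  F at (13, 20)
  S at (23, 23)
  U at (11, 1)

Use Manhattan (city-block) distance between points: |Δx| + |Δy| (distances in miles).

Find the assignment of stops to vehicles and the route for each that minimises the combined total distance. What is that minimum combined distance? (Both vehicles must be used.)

104 miles — the smallest possible combined total.

Check every non-empty split of the stops between the two vehicles; for each half take its own optimal tour:
  {K} + {F, S, U}: 50 + 78 = 128
  {F} + {K, S, U}: 36 + 78 = 114
  {K, F} + {S, U}: 72 + 78 = 150
  {S} + {K, F, U}: 62 + 72 = 134
  {K, S} + {F, U}: 78 + 52 = 130
  {F, S} + {K, U}: 62 + 50 = 112
  … (7 splits in total)
  {K, F, S} + {U}: 78 + 26 = 104  ← best
Best: vehicle 1 D → K → S → F → D = 78; vehicle 2 D → U → D = 26; combined 104.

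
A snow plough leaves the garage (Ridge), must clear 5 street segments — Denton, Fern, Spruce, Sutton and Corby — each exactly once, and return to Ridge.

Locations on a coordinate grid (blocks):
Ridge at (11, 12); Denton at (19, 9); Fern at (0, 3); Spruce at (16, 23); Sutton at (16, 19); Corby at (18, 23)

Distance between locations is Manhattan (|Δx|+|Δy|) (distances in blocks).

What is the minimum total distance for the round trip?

Minimum total distance: 78 blocks.

There are 60 distinct closed tours to check (reversals are equivalent).
Ridge → Denton → Fern → Spruce → Sutton → Corby → Ridge: 11+25+36+4+6+18 = 100
Ridge → Denton → Fern → Spruce → Corby → Sutton → Ridge: 11+25+36+2+6+12 = 92
Ridge → Denton → Fern → Sutton → Spruce → Corby → Ridge: 11+25+32+4+2+18 = 92
Ridge → Denton → Fern → Sutton → Corby → Spruce → Ridge: 11+25+32+6+2+16 = 92
Ridge → Denton → Fern → Corby → Spruce → Sutton → Ridge: 11+25+38+2+4+12 = 92
Ridge → Denton → Fern → Corby → Sutton → Spruce → Ridge: 11+25+38+6+4+16 = 100
Ridge → Denton → Spruce → Fern → Sutton → Corby → Ridge: 11+17+36+32+6+18 = 120
Ridge → Denton → Spruce → Fern → Corby → Sutton → Ridge: 11+17+36+38+6+12 = 120
Ridge → Denton → Spruce → Sutton → Fern → Corby → Ridge: 11+17+4+32+38+18 = 120
Ridge → Denton → Spruce → Sutton → Corby → Fern → Ridge: 11+17+4+6+38+20 = 96
Ridge → Denton → Spruce → Corby → Fern → Sutton → Ridge: 11+17+2+38+32+12 = 112
Ridge → Denton → Spruce → Corby → Sutton → Fern → Ridge: 11+17+2+6+32+20 = 88
Ridge → Denton → Sutton → Fern → Spruce → Corby → Ridge: 11+13+32+36+2+18 = 112
Ridge → Denton → Sutton → Fern → Corby → Spruce → Ridge: 11+13+32+38+2+16 = 112
… (46 more)
Ridge → Fern → Denton → Corby → Spruce → Sutton → Ridge: 20+25+15+2+4+12 = 78  ← best
The minimum is 78.
One optimal route: Ridge → Fern → Denton → Corby → Spruce → Sutton → Ridge (or its reverse).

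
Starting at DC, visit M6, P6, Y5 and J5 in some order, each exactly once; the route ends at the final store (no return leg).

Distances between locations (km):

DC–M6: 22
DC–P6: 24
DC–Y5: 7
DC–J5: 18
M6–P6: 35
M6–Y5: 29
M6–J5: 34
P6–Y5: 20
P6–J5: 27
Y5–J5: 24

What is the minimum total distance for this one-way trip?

There are 4! = 24 possible orderings.
DC - M6 - P6 - Y5 - J5: 22+35+20+24 = 101
DC - M6 - P6 - J5 - Y5: 22+35+27+24 = 108
DC - M6 - Y5 - P6 - J5: 22+29+20+27 = 98
DC - M6 - Y5 - J5 - P6: 22+29+24+27 = 102
DC - M6 - J5 - P6 - Y5: 22+34+27+20 = 103
DC - M6 - J5 - Y5 - P6: 22+34+24+20 = 100
DC - P6 - M6 - Y5 - J5: 24+35+29+24 = 112
DC - P6 - M6 - J5 - Y5: 24+35+34+24 = 117
DC - P6 - Y5 - M6 - J5: 24+20+29+34 = 107
DC - P6 - Y5 - J5 - M6: 24+20+24+34 = 102
DC - P6 - J5 - M6 - Y5: 24+27+34+29 = 114
DC - P6 - J5 - Y5 - M6: 24+27+24+29 = 104
DC - Y5 - M6 - P6 - J5: 7+29+35+27 = 98
DC - Y5 - M6 - J5 - P6: 7+29+34+27 = 97
… (10 more)
DC - Y5 - P6 - J5 - M6: 7+20+27+34 = 88  ← best
The minimum is 88.
One shortest path: DC → Y5 → P6 → J5 → M6.

Shortest open route: 88 km.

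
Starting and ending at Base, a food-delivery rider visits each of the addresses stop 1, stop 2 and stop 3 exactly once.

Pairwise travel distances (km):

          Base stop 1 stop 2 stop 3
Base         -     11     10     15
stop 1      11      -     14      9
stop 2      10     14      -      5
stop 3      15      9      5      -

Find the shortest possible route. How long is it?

There are 3 distinct closed tours to check (reversals are equivalent).
Base - stop 1 - stop 2 - stop 3 - Base: 11+14+5+15 = 45
Base - stop 1 - stop 3 - stop 2 - Base: 11+9+5+10 = 35
Base - stop 2 - stop 1 - stop 3 - Base: 10+14+9+15 = 48
The minimum is 35.
One optimal route: Base → stop 1 → stop 3 → stop 2 → Base (or its reverse).

Shortest round trip = 35 km.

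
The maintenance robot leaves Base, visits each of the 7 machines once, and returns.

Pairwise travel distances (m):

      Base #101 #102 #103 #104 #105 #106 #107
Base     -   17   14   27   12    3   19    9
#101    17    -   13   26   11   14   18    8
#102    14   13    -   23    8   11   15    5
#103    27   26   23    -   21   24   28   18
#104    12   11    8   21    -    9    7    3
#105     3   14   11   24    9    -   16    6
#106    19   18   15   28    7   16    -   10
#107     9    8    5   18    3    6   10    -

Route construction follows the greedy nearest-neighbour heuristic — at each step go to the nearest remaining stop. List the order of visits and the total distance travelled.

Total distance 100 m via the nearest-neighbour route Base → #105 → #107 → #104 → #106 → #102 → #101 → #103 → Base.

From Base: distances to unvisited — #105=3, #107=9, #104=12, #102=14, #101=17, #106=19, #103=27. Nearest is #105 (3).
From #105: distances to unvisited — #107=6, #104=9, #102=11, #101=14, #106=16, #103=24. Nearest is #107 (6).
From #107: distances to unvisited — #104=3, #102=5, #101=8, #106=10, #103=18. Nearest is #104 (3).
From #104: distances to unvisited — #106=7, #102=8, #101=11, #103=21. Nearest is #106 (7).
From #106: distances to unvisited — #102=15, #101=18, #103=28. Nearest is #102 (15).
From #102: distances to unvisited — #101=13, #103=23. Nearest is #101 (13).
From #101: distances to unvisited — #103=26. Nearest is #103 (26).
Return #103→Base: 27.
Total = 3 + 6 + 3 + 7 + 15 + 13 + 26 + 27 = 100.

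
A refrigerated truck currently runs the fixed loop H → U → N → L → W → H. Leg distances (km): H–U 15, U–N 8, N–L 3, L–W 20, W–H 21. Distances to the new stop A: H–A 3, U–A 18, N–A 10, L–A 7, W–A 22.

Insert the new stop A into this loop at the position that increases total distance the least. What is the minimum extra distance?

Insertion cost between consecutive stops i–j is d(i,A) + d(A,j) − d(i,j):
  between H and U: 3 + 18 − 15 = 6
  between U and N: 18 + 10 − 8 = 20
  between N and L: 10 + 7 − 3 = 14
  between L and W: 7 + 22 − 20 = 9
  between W and H: 22 + 3 − 21 = 4
Cheapest insertion is between W and H, adding 4.
New total = 67 + 4 = 71.

+4 km — insert A between W and H.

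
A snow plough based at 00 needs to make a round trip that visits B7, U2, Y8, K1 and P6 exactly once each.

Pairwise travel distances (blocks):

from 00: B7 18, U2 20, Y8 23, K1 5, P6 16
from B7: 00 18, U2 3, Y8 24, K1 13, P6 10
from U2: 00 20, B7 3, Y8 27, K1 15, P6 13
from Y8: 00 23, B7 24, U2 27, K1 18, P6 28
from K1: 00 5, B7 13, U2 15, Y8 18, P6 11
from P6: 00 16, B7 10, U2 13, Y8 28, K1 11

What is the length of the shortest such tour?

With 5 stops there are 5!/2 = 60 distinct round trips (a route and its reverse cost the same).
00-B7-U2-Y8-K1-P6-00: 18+3+27+18+11+16 = 93
00-B7-U2-Y8-P6-K1-00: 18+3+27+28+11+5 = 92
00-B7-U2-K1-Y8-P6-00: 18+3+15+18+28+16 = 98
00-B7-U2-K1-P6-Y8-00: 18+3+15+11+28+23 = 98
00-B7-U2-P6-Y8-K1-00: 18+3+13+28+18+5 = 85
00-B7-U2-P6-K1-Y8-00: 18+3+13+11+18+23 = 86
00-B7-Y8-U2-K1-P6-00: 18+24+27+15+11+16 = 111
00-B7-Y8-U2-P6-K1-00: 18+24+27+13+11+5 = 98
00-B7-Y8-K1-U2-P6-00: 18+24+18+15+13+16 = 104
00-B7-Y8-K1-P6-U2-00: 18+24+18+11+13+20 = 104
00-B7-Y8-P6-U2-K1-00: 18+24+28+13+15+5 = 103
00-B7-Y8-P6-K1-U2-00: 18+24+28+11+15+20 = 116
00-B7-K1-U2-Y8-P6-00: 18+13+15+27+28+16 = 117
00-B7-K1-U2-P6-Y8-00: 18+13+15+13+28+23 = 110
… (46 more)
00-Y8-B7-U2-P6-K1-00: 23+24+3+13+11+5 = 79  ← best
The minimum is 79.
One optimal route: 00 → Y8 → B7 → U2 → P6 → K1 → 00 (or its reverse).

Shortest round trip = 79 blocks.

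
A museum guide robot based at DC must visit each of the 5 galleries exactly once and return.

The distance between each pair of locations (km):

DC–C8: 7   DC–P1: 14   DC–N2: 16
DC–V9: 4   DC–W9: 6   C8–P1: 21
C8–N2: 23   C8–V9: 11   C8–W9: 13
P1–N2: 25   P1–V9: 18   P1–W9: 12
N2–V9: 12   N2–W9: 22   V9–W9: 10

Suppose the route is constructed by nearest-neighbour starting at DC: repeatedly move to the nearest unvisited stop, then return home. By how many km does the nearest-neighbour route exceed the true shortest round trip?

DC: V9=4, W9=6, C8=7, P1=14, N2=16 ⇒ V9
V9: W9=10, C8=11, N2=12, P1=18 ⇒ W9
W9: P1=12, C8=13, N2=22 ⇒ P1
P1: C8=21, N2=25 ⇒ C8
C8: N2=23 ⇒ N2
NN route DC → V9 → W9 → P1 → C8 → N2 → DC costs 86.
Optimal: DC → C8 → V9 → N2 → P1 → W9 → DC costs 73 (by enumerating all 60 distinct tours).
Excess = 86 − 73 = 13.

The nearest-neighbour route is 13 km longer than optimal.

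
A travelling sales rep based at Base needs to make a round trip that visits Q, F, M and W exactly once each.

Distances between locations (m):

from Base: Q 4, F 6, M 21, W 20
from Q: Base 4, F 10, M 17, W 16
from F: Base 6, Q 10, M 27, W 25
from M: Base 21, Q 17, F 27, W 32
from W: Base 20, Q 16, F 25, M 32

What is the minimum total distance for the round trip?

With 4 stops there are 4!/2 = 12 distinct round trips (a route and its reverse cost the same).
Base → Q → F → M → W → Base: 4+10+27+32+20 = 93
Base → Q → F → W → M → Base: 4+10+25+32+21 = 92
Base → Q → M → F → W → Base: 4+17+27+25+20 = 93
Base → Q → M → W → F → Base: 4+17+32+25+6 = 84
Base → Q → W → F → M → Base: 4+16+25+27+21 = 93
Base → Q → W → M → F → Base: 4+16+32+27+6 = 85
Base → F → Q → M → W → Base: 6+10+17+32+20 = 85
Base → F → Q → W → M → Base: 6+10+16+32+21 = 85
Base → F → M → Q → W → Base: 6+27+17+16+20 = 86
Base → F → W → Q → M → Base: 6+25+16+17+21 = 85
Base → M → Q → F → W → Base: 21+17+10+25+20 = 93
Base → M → F → Q → W → Base: 21+27+10+16+20 = 94
The minimum is 84.
One optimal route: Base → Q → M → W → F → Base (or its reverse).

84 m — the shortest possible round trip.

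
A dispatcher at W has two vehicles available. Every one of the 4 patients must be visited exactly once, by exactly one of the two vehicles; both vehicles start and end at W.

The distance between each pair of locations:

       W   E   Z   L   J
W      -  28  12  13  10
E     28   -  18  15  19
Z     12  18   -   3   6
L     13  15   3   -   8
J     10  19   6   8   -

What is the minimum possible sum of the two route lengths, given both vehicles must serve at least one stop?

There are 2^3 − 1 = 7 ways to divide the 4 stops into two non-empty groups. For each, the best each vehicle can do is its own shortest tour through its group:
  {E} + {Z, L, J}: 56 + 32 = 88
  {Z} + {E, L, J}: 24 + 57 = 81
  {E, Z} + {L, J}: 58 + 31 = 89
  {L} + {E, Z, J}: 26 + 59 = 85
  {E, L} + {Z, J}: 56 + 28 = 84
  {Z, L} + {E, J}: 28 + 57 = 85
  … (7 splits in total)
  {E, Z, L} + {J}: 58 + 20 = 78  ← best
Best: vehicle 1 W → E → L → Z → W = 58; vehicle 2 W → J → W = 20; combined 78.

Minimum combined distance: 78.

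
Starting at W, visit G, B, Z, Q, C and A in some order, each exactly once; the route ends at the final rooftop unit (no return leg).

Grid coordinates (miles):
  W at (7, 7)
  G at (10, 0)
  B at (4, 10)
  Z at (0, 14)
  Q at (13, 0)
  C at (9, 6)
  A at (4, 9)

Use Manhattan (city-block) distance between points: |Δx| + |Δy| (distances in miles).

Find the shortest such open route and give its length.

There are 6! = 720 possible orderings.
W - G - B - Z - Q - C - A: 10+16+8+27+10+8 = 79
W - G - B - Z - Q - A - C: 10+16+8+27+18+8 = 87
W - G - B - Z - C - Q - A: 10+16+8+17+10+18 = 79
W - G - B - Z - C - A - Q: 10+16+8+17+8+18 = 77
W - G - B - Z - A - Q - C: 10+16+8+9+18+10 = 71
W - G - B - Z - A - C - Q: 10+16+8+9+8+10 = 61
W - G - B - Q - Z - C - A: 10+16+19+27+17+8 = 97
W - G - B - Q - Z - A - C: 10+16+19+27+9+8 = 89
… (712 more)
W - G - Q - C - A - B - Z: 10+3+10+8+1+8 = 40  ← best
The minimum is 40.
One shortest path: W → G → Q → C → A → B → Z.

40 miles — the minimum one-way total.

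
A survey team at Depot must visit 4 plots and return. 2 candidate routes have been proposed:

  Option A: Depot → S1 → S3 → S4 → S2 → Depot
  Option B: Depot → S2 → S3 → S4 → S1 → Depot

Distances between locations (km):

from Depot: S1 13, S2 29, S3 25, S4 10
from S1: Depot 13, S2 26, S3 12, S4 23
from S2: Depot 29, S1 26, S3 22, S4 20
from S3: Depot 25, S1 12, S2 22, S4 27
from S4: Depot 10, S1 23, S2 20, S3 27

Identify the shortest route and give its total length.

101 km — Option A is the shortest.

Option A: 13 + 12 + 27 + 20 + 29 = 101
Option B: 29 + 22 + 27 + 23 + 13 = 114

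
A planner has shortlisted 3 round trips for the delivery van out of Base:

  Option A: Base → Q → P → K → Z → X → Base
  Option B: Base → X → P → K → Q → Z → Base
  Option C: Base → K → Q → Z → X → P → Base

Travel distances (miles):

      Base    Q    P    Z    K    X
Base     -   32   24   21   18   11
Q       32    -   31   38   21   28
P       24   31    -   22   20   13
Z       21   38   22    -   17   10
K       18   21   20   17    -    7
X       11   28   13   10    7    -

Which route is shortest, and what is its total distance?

Option A: 32 + 31 + 20 + 17 + 10 + 11 = 121
Option B: 11 + 13 + 20 + 21 + 38 + 21 = 124
Option C: 18 + 21 + 38 + 10 + 13 + 24 = 124

121 miles — Option A is the shortest.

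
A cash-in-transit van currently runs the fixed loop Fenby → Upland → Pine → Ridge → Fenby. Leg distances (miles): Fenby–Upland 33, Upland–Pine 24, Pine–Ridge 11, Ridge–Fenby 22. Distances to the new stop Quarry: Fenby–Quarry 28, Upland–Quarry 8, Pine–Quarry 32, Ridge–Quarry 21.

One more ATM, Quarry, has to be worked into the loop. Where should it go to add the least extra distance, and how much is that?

Insertion cost between consecutive stops i–j is d(i,Quarry) + d(Quarry,j) − d(i,j):
  between Fenby and Upland: 28 + 8 − 33 = 3
  between Upland and Pine: 8 + 32 − 24 = 16
  between Pine and Ridge: 32 + 21 − 11 = 42
  between Ridge and Fenby: 21 + 28 − 22 = 27
Cheapest insertion is between Fenby and Upland, adding 3.
New total = 90 + 3 = 93.

Adding 3 miles by placing Quarry on the Fenby–Upland leg.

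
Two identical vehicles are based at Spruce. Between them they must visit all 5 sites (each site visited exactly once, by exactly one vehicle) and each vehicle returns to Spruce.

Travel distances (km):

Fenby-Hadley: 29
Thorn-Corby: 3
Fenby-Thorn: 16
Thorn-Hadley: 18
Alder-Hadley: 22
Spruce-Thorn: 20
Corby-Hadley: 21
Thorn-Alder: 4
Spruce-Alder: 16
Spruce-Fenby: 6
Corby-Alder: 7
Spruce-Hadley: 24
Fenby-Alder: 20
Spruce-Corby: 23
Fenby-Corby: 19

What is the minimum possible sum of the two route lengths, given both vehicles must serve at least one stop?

80 km — the smallest possible combined total.

Try each way of splitting the stops between the two vehicles (each non-empty) and, for each split, find the best tour for each vehicle:
  {Fenby} + {Thorn, Corby, Alder, Hadley}: 12 + 68 = 80
  {Thorn} + {Fenby, Corby, Alder, Hadley}: 40 + 78 = 118
  {Fenby, Thorn} + {Corby, Alder, Hadley}: 42 + 68 = 110
  {Corby} + {Fenby, Thorn, Alder, Hadley}: 46 + 72 = 118
  {Fenby, Corby} + {Thorn, Alder, Hadley}: 48 + 62 = 110
  {Thorn, Corby} + {Fenby, Alder, Hadley}: 46 + 72 = 118
  … (15 splits in total)
Best: vehicle 1 Spruce → Fenby → Spruce = 12; vehicle 2 Spruce → Alder → Thorn → Corby → Hadley → Spruce = 68; combined 80.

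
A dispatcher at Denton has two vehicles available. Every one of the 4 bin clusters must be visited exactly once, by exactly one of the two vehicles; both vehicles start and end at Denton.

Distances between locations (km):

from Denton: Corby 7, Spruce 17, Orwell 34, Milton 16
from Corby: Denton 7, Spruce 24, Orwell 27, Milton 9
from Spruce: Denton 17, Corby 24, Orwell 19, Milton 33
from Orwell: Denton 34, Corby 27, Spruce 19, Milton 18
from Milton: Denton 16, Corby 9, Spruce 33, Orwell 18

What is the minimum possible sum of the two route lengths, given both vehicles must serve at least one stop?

Minimum combined distance: 84 km.

There are 2^3 − 1 = 7 ways to divide the 4 stops into two non-empty groups. For each, the best each vehicle can do is its own shortest tour through its group:
  {Corby} + {Spruce, Orwell, Milton}: 14 + 70 = 84
  {Spruce} + {Corby, Orwell, Milton}: 34 + 68 = 102
  {Corby, Spruce} + {Orwell, Milton}: 48 + 68 = 116
  {Orwell} + {Corby, Spruce, Milton}: 68 + 66 = 134
  {Corby, Orwell} + {Spruce, Milton}: 68 + 66 = 134
  {Spruce, Orwell} + {Corby, Milton}: 70 + 32 = 102
  … (7 splits in total)
Best: vehicle 1 Denton → Corby → Denton = 14; vehicle 2 Denton → Spruce → Orwell → Milton → Denton = 70; combined 84.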